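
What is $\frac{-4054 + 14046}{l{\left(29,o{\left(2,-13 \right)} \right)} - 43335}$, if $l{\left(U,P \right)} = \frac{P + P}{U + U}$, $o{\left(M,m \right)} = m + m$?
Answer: $- \frac{289768}{1256741} \approx -0.23057$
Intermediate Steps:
$o{\left(M,m \right)} = 2 m$
$l{\left(U,P \right)} = \frac{P}{U}$ ($l{\left(U,P \right)} = \frac{2 P}{2 U} = 2 P \frac{1}{2 U} = \frac{P}{U}$)
$\frac{-4054 + 14046}{l{\left(29,o{\left(2,-13 \right)} \right)} - 43335} = \frac{-4054 + 14046}{\frac{2 \left(-13\right)}{29} - 43335} = \frac{9992}{\left(-26\right) \frac{1}{29} - 43335} = \frac{9992}{- \frac{26}{29} - 43335} = \frac{9992}{- \frac{1256741}{29}} = 9992 \left(- \frac{29}{1256741}\right) = - \frac{289768}{1256741}$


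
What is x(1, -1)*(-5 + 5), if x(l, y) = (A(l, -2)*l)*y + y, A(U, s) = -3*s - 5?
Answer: 0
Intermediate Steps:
A(U, s) = -5 - 3*s
x(l, y) = y + l*y (x(l, y) = ((-5 - 3*(-2))*l)*y + y = ((-5 + 6)*l)*y + y = (1*l)*y + y = l*y + y = y + l*y)
x(1, -1)*(-5 + 5) = (-(1 + 1))*(-5 + 5) = -1*2*0 = -2*0 = 0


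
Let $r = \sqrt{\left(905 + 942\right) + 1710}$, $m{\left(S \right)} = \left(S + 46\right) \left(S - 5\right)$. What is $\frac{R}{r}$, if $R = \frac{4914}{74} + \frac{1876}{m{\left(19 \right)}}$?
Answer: $\frac{164663 \sqrt{3557}}{8554585} \approx 1.148$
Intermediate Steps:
$m{\left(S \right)} = \left(-5 + S\right) \left(46 + S\right)$ ($m{\left(S \right)} = \left(46 + S\right) \left(-5 + S\right) = \left(-5 + S\right) \left(46 + S\right)$)
$r = \sqrt{3557}$ ($r = \sqrt{1847 + 1710} = \sqrt{3557} \approx 59.641$)
$R = \frac{164663}{2405}$ ($R = \frac{4914}{74} + \frac{1876}{-230 + 19^{2} + 41 \cdot 19} = 4914 \cdot \frac{1}{74} + \frac{1876}{-230 + 361 + 779} = \frac{2457}{37} + \frac{1876}{910} = \frac{2457}{37} + 1876 \cdot \frac{1}{910} = \frac{2457}{37} + \frac{134}{65} = \frac{164663}{2405} \approx 68.467$)
$\frac{R}{r} = \frac{164663}{2405 \sqrt{3557}} = \frac{164663 \frac{\sqrt{3557}}{3557}}{2405} = \frac{164663 \sqrt{3557}}{8554585}$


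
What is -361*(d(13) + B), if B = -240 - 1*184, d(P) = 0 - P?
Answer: 157757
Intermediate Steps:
d(P) = -P
B = -424 (B = -240 - 184 = -424)
-361*(d(13) + B) = -361*(-1*13 - 424) = -361*(-13 - 424) = -361*(-437) = 157757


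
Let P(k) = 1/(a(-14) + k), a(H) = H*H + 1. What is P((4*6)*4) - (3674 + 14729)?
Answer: -5392078/293 ≈ -18403.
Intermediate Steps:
a(H) = 1 + H² (a(H) = H² + 1 = 1 + H²)
P(k) = 1/(197 + k) (P(k) = 1/((1 + (-14)²) + k) = 1/((1 + 196) + k) = 1/(197 + k))
P((4*6)*4) - (3674 + 14729) = 1/(197 + (4*6)*4) - (3674 + 14729) = 1/(197 + 24*4) - 1*18403 = 1/(197 + 96) - 18403 = 1/293 - 18403 = -5392078/293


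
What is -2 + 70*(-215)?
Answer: -15052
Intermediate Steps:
-2 + 70*(-215) = -2 - 15050 = -15052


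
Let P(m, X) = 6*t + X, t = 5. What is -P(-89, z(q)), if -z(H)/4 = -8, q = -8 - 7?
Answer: -62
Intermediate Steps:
q = -15
z(H) = 32 (z(H) = -4*(-8) = 32)
P(m, X) = 30 + X (P(m, X) = 6*5 + X = 30 + X)
-P(-89, z(q)) = -(30 + 32) = -1*62 = -62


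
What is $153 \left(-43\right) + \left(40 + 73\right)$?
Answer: $-6466$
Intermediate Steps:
$153 \left(-43\right) + \left(40 + 73\right) = -6579 + 113 = -6466$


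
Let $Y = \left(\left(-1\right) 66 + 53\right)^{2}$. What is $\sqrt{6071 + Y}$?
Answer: $4 \sqrt{390} \approx 78.994$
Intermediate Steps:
$Y = 169$ ($Y = \left(-66 + 53\right)^{2} = \left(-13\right)^{2} = 169$)
$\sqrt{6071 + Y} = \sqrt{6071 + 169} = \sqrt{6240} = 4 \sqrt{390}$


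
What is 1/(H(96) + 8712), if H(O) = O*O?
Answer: 1/17928 ≈ 5.5779e-5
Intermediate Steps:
H(O) = O**2
1/(H(96) + 8712) = 1/(96**2 + 8712) = 1/(9216 + 8712) = 1/17928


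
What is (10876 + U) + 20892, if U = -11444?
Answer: 20324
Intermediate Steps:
(10876 + U) + 20892 = (10876 - 11444) + 20892 = -568 + 20892 = 20324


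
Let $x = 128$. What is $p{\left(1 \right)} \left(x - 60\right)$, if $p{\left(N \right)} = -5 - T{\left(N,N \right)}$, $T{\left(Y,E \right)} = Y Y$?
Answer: $-408$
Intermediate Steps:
$T{\left(Y,E \right)} = Y^{2}$
$p{\left(N \right)} = -5 - N^{2}$
$p{\left(1 \right)} \left(x - 60\right) = \left(-5 - 1^{2}\right) \left(128 - 60\right) = \left(-5 - 1\right) 68 = \left(-6\right) 68 = -408$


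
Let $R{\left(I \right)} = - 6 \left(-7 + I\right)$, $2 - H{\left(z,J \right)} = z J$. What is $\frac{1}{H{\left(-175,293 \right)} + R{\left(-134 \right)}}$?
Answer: $\frac{1}{52123} \approx 1.9185 \cdot 10^{-5}$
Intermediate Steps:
$H{\left(z,J \right)} = 2 - J z$ ($H{\left(z,J \right)} = 2 - z J = 2 - J z$)
$R{\left(I \right)} = 42 - 6 I$
$\frac{1}{H{\left(-175,293 \right)} + R{\left(-134 \right)}} = \frac{1}{\left(2 - 293 \left(-175\right)\right) + \left(42 - -804\right)} = \frac{1}{\left(2 + 51275\right) + \left(42 + 804\right)} = \frac{1}{51277 + 846} = \frac{1}{52123}$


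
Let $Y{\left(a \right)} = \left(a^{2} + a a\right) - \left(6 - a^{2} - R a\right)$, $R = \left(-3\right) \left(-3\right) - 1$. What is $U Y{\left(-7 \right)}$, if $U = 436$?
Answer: $37060$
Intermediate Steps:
$R = 8$ ($R = 9 - 1 = 8$)
$Y{\left(a \right)} = -6 + 3 a^{2} + 8 a$ ($Y{\left(a \right)} = \left(a^{2} + a a\right) - \left(6 - a^{2} - 8 a\right) = \left(a^{2} + a^{2}\right) + \left(-6 + a^{2} + 8 a\right) = 2 a^{2} + \left(-6 + a^{2} + 8 a\right) = -6 + 3 a^{2} + 8 a$)
$U Y{\left(-7 \right)} = 436 \left(-6 + 3 \left(-7\right)^{2} + 8 \left(-7\right)\right) = 436 \left(-6 + 3 \cdot 49 - 56\right) = 436 \left(-6 + 147 - 56\right) = 436 \cdot 85 = 37060$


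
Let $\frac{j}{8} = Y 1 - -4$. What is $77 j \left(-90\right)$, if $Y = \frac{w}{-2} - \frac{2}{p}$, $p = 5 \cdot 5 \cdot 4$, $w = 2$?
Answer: $- \frac{826056}{5} \approx -1.6521 \cdot 10^{5}$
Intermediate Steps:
$p = 100$ ($p = 25 \cdot 4 = 100$)
$Y = - \frac{51}{50}$ ($Y = \frac{2}{-2} - \frac{2}{100} = 2 \left(- \frac{1}{2}\right) - \frac{1}{50} = -1 - \frac{1}{50} = - \frac{51}{50} \approx -1.02$)
$j = \frac{596}{25}$ ($j = 8 \left(\left(- \frac{51}{50}\right) 1 - -4\right) = 8 \left(- \frac{51}{50} + 4\right) = 8 \cdot \frac{149}{50} = \frac{596}{25} \approx 23.84$)
$77 j \left(-90\right) = 77 \cdot \frac{596}{25} \left(-90\right) = \frac{45892}{25} \left(-90\right) = - \frac{826056}{5}$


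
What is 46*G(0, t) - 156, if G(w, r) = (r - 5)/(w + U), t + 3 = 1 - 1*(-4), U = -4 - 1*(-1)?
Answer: -110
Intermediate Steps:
U = -3 (U = -4 + 1 = -3)
t = 2 (t = -3 + (1 - 1*(-4)) = -3 + (1 + 4) = -3 + 5 = 2)
G(w, r) = (-5 + r)/(-3 + w) (G(w, r) = (r - 5)/(w - 3) = (-5 + r)/(-3 + w))
46*G(0, t) - 156 = 46*((-5 + 2)/(-3 + 0)) - 156 = 46*(-3/(-3)) - 156 = 46*(-⅓*(-3)) - 156 = 46*1 - 156 = 46 - 156 = -110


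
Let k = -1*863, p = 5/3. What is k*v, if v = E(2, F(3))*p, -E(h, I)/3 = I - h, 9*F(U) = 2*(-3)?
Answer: -34520/3 ≈ -11507.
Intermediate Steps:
F(U) = -⅔ (F(U) = (2*(-3))/9 = (⅑)*(-6) = -⅔)
E(h, I) = -3*I + 3*h (E(h, I) = -3*(I - h) = -3*I + 3*h)
p = 5/3 (p = 5*(⅓) = 5/3 ≈ 1.6667)
k = -863
v = 40/3 (v = (-3*(-⅔) + 3*2)*(5/3) = (2 + 6)*(5/3) = 8*(5/3) = 40/3 ≈ 13.333)
k*v = -863*40/3 = -34520/3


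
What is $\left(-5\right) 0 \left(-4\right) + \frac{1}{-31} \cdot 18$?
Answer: $- \frac{18}{31} \approx -0.58065$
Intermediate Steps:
$\left(-5\right) 0 \left(-4\right) + \frac{1}{-31} \cdot 18 = 0 \left(-4\right) - \frac{18}{31} = 0 - \frac{18}{31} = - \frac{18}{31}$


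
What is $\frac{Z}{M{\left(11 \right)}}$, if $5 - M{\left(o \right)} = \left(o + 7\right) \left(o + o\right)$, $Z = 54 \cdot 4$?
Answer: $- \frac{216}{391} \approx -0.55243$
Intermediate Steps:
$Z = 216$
$M{\left(o \right)} = 5 - 2 o \left(7 + o\right)$ ($M{\left(o \right)} = 5 - \left(o + 7\right) \left(o + o\right) = 5 - \left(7 + o\right) 2 o = 5 - 2 o \left(7 + o\right)$)
$\frac{Z}{M{\left(11 \right)}} = \frac{216}{5 - 154 - 2 \cdot 11^{2}} = \frac{216}{5 - 154 - 242} = \frac{216}{-391} = 216 \left(- \frac{1}{391}\right) = - \frac{216}{391}$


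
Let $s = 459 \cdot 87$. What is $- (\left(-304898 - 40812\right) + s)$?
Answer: $305777$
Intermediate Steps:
$s = 39933$
$- (\left(-304898 - 40812\right) + s) = - (\left(-304898 - 40812\right) + 39933) = - (-345710 + 39933) = \left(-1\right) \left(-305777\right) = 305777$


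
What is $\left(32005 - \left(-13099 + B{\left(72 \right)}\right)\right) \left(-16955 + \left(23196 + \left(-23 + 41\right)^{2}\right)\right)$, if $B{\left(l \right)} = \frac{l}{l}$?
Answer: $296101195$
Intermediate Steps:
$B{\left(l \right)} = 1$
$\left(32005 - \left(-13099 + B{\left(72 \right)}\right)\right) \left(-16955 + \left(23196 + \left(-23 + 41\right)^{2}\right)\right) = \left(32005 + \left(13099 - 1\right)\right) \left(-16955 + \left(23196 + \left(-23 + 41\right)^{2}\right)\right) = \left(32005 + \left(13099 - 1\right)\right) \left(-16955 + \left(23196 + 18^{2}\right)\right) = \left(32005 + 13098\right) \left(-16955 + \left(23196 + 324\right)\right) = 45103 \left(-16955 + 23520\right) = 45103 \cdot 6565 = 296101195$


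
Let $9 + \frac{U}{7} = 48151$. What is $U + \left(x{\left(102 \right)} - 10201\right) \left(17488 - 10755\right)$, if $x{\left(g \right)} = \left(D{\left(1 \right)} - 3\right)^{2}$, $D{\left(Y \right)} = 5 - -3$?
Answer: $-68178014$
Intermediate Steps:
$U = 336994$ ($U = -63 + 7 \cdot 48151 = -63 + 337057 = 336994$)
$D{\left(Y \right)} = 8$ ($D{\left(Y \right)} = 5 + 3 = 8$)
$x{\left(g \right)} = 25$ ($x{\left(g \right)} = \left(8 - 3\right)^{2} = 5^{2} = 25$)
$U + \left(x{\left(102 \right)} - 10201\right) \left(17488 - 10755\right) = 336994 + \left(25 - 10201\right) \left(17488 - 10755\right) = 336994 - 68515008 = -68178014$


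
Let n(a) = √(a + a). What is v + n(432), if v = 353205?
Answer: 353205 + 12*√6 ≈ 3.5323e+5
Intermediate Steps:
n(a) = √2*√a (n(a) = √(2*a) = √2*√a)
v + n(432) = 353205 + √2*√432 = 353205 + √2*(12*√3) = 353205 + 12*√6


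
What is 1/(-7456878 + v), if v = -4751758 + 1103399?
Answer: -1/11105237 ≈ -9.0048e-8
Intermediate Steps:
v = -3648359
1/(-7456878 + v) = 1/(-7456878 - 3648359) = 1/(-11105237) = -1/11105237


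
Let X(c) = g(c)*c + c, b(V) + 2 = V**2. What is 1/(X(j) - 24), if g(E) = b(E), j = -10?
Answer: -1/1014 ≈ -0.00098619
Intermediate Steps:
b(V) = -2 + V**2
g(E) = -2 + E**2
X(c) = c + c*(-2 + c**2) (X(c) = (-2 + c**2)*c + c = c*(-2 + c**2) + c = c + c*(-2 + c**2))
1/(X(j) - 24) = 1/(((-10)**3 - 1*(-10)) - 24) = 1/((-1000 + 10) - 24) = 1/(-990 - 24) = 1/(-1014) = -1/1014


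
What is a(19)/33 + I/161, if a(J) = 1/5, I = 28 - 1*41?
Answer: -1984/26565 ≈ -0.074685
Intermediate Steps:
I = -13 (I = 28 - 41 = -13)
a(J) = ⅕
a(19)/33 + I/161 = (⅕)/33 - 13/161 = (⅕)*(1/33) - 13*1/161 = 1/165 - 13/161 = -1984/26565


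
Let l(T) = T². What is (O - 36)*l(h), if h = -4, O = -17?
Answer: -848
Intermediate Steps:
(O - 36)*l(h) = (-17 - 36)*(-4)² = -53*16 = -848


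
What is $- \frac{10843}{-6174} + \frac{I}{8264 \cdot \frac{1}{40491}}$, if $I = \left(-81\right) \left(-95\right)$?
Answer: $\frac{137412406513}{3644424} \approx 37705.0$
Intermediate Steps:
$I = 7695$
$- \frac{10843}{-6174} + \frac{I}{8264 \cdot \frac{1}{40491}} = - \frac{10843}{-6174} + \frac{7695}{8264 \cdot \frac{1}{40491}} = \left(-10843\right) \left(- \frac{1}{6174}\right) + \frac{7695}{8264 \cdot \frac{1}{40491}} = \frac{1549}{882} + \frac{7695}{\frac{8264}{40491}} = \frac{1549}{882} + 7695 \cdot \frac{40491}{8264} = \frac{1549}{882} + \frac{311578245}{8264} = \frac{137412406513}{3644424}$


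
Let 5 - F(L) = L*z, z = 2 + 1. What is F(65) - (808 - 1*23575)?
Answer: 22577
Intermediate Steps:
z = 3
F(L) = 5 - 3*L (F(L) = 5 - L*3 = 5 - 3*L)
F(65) - (808 - 1*23575) = (5 - 3*65) - (808 - 1*23575) = (5 - 195) - (808 - 23575) = -190 - 1*(-22767) = -190 + 22767 = 22577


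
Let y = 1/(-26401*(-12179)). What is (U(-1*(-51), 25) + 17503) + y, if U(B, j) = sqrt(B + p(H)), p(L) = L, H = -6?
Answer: 5627875745838/321537779 + 3*sqrt(5) ≈ 17510.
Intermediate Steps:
U(B, j) = sqrt(-6 + B) (U(B, j) = sqrt(B - 6) = sqrt(-6 + B))
y = 1/321537779 (y = -1/26401*(-1/12179) = 1/321537779 ≈ 3.1101e-9)
(U(-1*(-51), 25) + 17503) + y = (sqrt(-6 - 1*(-51)) + 17503) + 1/321537779 = (sqrt(-6 + 51) + 17503) + 1/321537779 = (sqrt(45) + 17503) + 1/321537779 = (3*sqrt(5) + 17503) + 1/321537779 = (17503 + 3*sqrt(5)) + 1/321537779 = 5627875745838/321537779 + 3*sqrt(5)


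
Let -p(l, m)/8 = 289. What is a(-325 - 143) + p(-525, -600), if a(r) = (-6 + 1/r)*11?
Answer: -1112915/468 ≈ -2378.0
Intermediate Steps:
p(l, m) = -2312 (p(l, m) = -8*289 = -2312)
a(r) = -66 + 11/r
a(-325 - 143) + p(-525, -600) = (-66 + 11/(-325 - 143)) - 2312 = (-66 + 11/(-468)) - 2312 = (-66 + 11*(-1/468)) - 2312 = (-66 - 11/468) - 2312 = -30899/468 - 2312 = -1112915/468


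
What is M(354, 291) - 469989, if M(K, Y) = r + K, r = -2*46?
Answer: -469727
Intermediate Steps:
r = -92
M(K, Y) = -92 + K
M(354, 291) - 469989 = (-92 + 354) - 469989 = 262 - 469989 = -469727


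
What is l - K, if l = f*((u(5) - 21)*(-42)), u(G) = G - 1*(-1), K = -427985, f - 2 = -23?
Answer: 414755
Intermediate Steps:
f = -21 (f = 2 - 23 = -21)
u(G) = 1 + G (u(G) = G + 1 = 1 + G)
l = -13230 (l = -21*((1 + 5) - 21)*(-42) = -21*(6 - 21)*(-42) = -(-315)*(-42) = -21*630 = -13230)
l - K = -13230 - 1*(-427985) = -13230 + 427985 = 414755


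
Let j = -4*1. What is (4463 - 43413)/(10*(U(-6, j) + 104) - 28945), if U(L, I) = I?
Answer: 7790/5589 ≈ 1.3938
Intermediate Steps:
j = -4
(4463 - 43413)/(10*(U(-6, j) + 104) - 28945) = (4463 - 43413)/(10*(-4 + 104) - 28945) = -38950/(10*100 - 28945) = -38950/(1000 - 28945) = -38950/(-27945) = -38950*(-1/27945) = 7790/5589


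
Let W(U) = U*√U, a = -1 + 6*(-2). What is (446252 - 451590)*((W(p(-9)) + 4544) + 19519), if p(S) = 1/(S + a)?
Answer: -128448294 + 2669*I*√22/242 ≈ -1.2845e+8 + 51.73*I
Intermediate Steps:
a = -13 (a = -1 - 12 = -13)
p(S) = 1/(-13 + S) (p(S) = 1/(S - 13) = 1/(-13 + S))
W(U) = U^(3/2)
(446252 - 451590)*((W(p(-9)) + 4544) + 19519) = (446252 - 451590)*(((1/(-13 - 9))^(3/2) + 4544) + 19519) = -5338*(((1/(-22))^(3/2) + 4544) + 19519) = -5338*(((-1/22)^(3/2) + 4544) + 19519) = -5338*((-I*√22/484 + 4544) + 19519) = -5338*((4544 - I*√22/484) + 19519) = -5338*(24063 - I*√22/484) = -128448294 + 2669*I*√22/242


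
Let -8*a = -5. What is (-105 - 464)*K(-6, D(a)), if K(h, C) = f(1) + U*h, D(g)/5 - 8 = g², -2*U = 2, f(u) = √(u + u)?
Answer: -3414 - 569*√2 ≈ -4218.7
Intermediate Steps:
a = 5/8 (a = -⅛*(-5) = 5/8 ≈ 0.62500)
f(u) = √2*√u (f(u) = √(2*u) = √2*√u)
U = -1 (U = -½*2 = -1)
D(g) = 40 + 5*g²
K(h, C) = √2 - h (K(h, C) = √2*√1 - h = √2*1 - h = √2 - h)
(-105 - 464)*K(-6, D(a)) = (-105 - 464)*(√2 - 1*(-6)) = -569*(√2 + 6) = -569*(6 + √2) = -3414 - 569*√2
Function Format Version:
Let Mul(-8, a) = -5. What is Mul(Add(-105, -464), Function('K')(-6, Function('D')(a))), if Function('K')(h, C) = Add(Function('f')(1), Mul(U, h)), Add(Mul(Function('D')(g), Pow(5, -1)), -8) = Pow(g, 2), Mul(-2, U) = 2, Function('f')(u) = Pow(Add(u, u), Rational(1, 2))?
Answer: Add(-3414, Mul(-569, Pow(2, Rational(1, 2)))) ≈ -4218.7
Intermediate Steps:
a = Rational(5, 8) (a = Mul(Rational(-1, 8), -5) = Rational(5, 8) ≈ 0.62500)
Function('f')(u) = Mul(Pow(2, Rational(1, 2)), Pow(u, Rational(1, 2))) (Function('f')(u) = Pow(Mul(2, u), Rational(1, 2)) = Mul(Pow(2, Rational(1, 2)), Pow(u, Rational(1, 2))))
U = -1 (U = Mul(Rational(-1, 2), 2) = -1)
Function('D')(g) = Add(40, Mul(5, Pow(g, 2)))
Function('K')(h, C) = Add(Pow(2, Rational(1, 2)), Mul(-1, h)) (Function('K')(h, C) = Add(Mul(Pow(2, Rational(1, 2)), Pow(1, Rational(1, 2))), Mul(-1, h)) = Add(Mul(Pow(2, Rational(1, 2)), 1), Mul(-1, h)) = Add(Pow(2, Rational(1, 2)), Mul(-1, h)))
Mul(Add(-105, -464), Function('K')(-6, Function('D')(a))) = Mul(Add(-105, -464), Add(Pow(2, Rational(1, 2)), Mul(-1, -6))) = Mul(-569, Add(Pow(2, Rational(1, 2)), 6)) = Mul(-569, Add(6, Pow(2, Rational(1, 2)))) = Add(-3414, Mul(-569, Pow(2, Rational(1, 2))))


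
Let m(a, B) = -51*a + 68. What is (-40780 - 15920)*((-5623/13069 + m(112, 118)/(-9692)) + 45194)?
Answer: -11592124415974800/4523741 ≈ -2.5625e+9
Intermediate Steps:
m(a, B) = 68 - 51*a
(-40780 - 15920)*((-5623/13069 + m(112, 118)/(-9692)) + 45194) = (-40780 - 15920)*((-5623/13069 + (68 - 51*112)/(-9692)) + 45194) = -56700*((-5623*1/13069 + (68 - 5712)*(-1/9692)) + 45194) = -56700*((-5623/13069 - 5644*(-1/9692)) + 45194) = -56700*((-5623/13069 + 1411/2423) + 45194) = -56700*(4815830/31666187 + 45194) = -56700*1431126471108/31666187 = -11592124415974800/4523741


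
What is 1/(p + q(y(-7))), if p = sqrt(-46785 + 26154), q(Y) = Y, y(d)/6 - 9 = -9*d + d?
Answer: 10/4429 - 23*I*sqrt(39)/172731 ≈ 0.0022578 - 0.00083155*I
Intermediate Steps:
y(d) = 54 - 48*d (y(d) = 54 + 6*(-9*d + d) = 54 + 6*(-8*d) = 54 - 48*d)
p = 23*I*sqrt(39) (p = sqrt(-20631) = 23*I*sqrt(39) ≈ 143.64*I)
1/(p + q(y(-7))) = 1/(23*I*sqrt(39) + (54 - 48*(-7))) = 1/(23*I*sqrt(39) + (54 + 336)) = 1/(23*I*sqrt(39) + 390) = 1/(390 + 23*I*sqrt(39))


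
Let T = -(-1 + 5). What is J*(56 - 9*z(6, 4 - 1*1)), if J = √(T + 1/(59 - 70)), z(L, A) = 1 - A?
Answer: 222*I*√55/11 ≈ 149.67*I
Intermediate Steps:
T = -4 (T = -1*4 = -4)
J = 3*I*√55/11 (J = √(-4 + 1/(59 - 70)) = √(-4 + 1/(-11)) = √(-4 - 1/11) = √(-45/11) = 3*I*√55/11 ≈ 2.0226*I)
J*(56 - 9*z(6, 4 - 1*1)) = (3*I*√55/11)*(56 - 9*(1 - (4 - 1*1))) = (3*I*√55/11)*(56 - 9*(1 - (4 - 1))) = (3*I*√55/11)*(56 - 9*(1 - 1*3)) = (3*I*√55/11)*(56 - 9*(1 - 3)) = (3*I*√55/11)*(56 - 9*(-2)) = (3*I*√55/11)*(56 + 18) = (3*I*√55/11)*74 = 222*I*√55/11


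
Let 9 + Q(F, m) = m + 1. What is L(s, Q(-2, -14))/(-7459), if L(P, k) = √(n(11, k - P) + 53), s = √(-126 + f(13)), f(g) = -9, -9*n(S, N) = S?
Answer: -√466/22377 ≈ -0.00096470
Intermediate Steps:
n(S, N) = -S/9
s = 3*I*√15 (s = √(-126 - 9) = √(-135) = 3*I*√15 ≈ 11.619*I)
Q(F, m) = -8 + m (Q(F, m) = -9 + (m + 1) = -9 + (1 + m) = -8 + m)
L(P, k) = √466/3 (L(P, k) = √(-⅑*11 + 53) = √(-11/9 + 53) = √(466/9) = √466/3)
L(s, Q(-2, -14))/(-7459) = (√466/3)/(-7459) = (√466/3)*(-1/7459) = -√466/22377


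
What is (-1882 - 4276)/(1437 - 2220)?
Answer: 6158/783 ≈ 7.8646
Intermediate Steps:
(-1882 - 4276)/(1437 - 2220) = -6158/(-783) = -6158*(-1/783) = 6158/783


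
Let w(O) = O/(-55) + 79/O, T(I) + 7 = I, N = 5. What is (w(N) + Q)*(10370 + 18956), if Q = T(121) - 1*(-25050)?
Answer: 3692100744/5 ≈ 7.3842e+8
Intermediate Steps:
T(I) = -7 + I
w(O) = 79/O - O/55 (w(O) = O*(-1/55) + 79/O = -O/55 + 79/O = 79/O - O/55)
Q = 25164 (Q = (-7 + 121) - 1*(-25050) = 114 + 25050 = 25164)
(w(N) + Q)*(10370 + 18956) = ((79/5 - 1/55*5) + 25164)*(10370 + 18956) = ((79*(1/5) - 1/11) + 25164)*29326 = ((79/5 - 1/11) + 25164)*29326 = (864/55 + 25164)*29326 = (1384884/55)*29326 = 3692100744/5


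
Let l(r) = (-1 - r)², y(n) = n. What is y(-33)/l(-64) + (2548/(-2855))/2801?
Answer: -91336409/10579839165 ≈ -0.0086331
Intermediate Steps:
y(-33)/l(-64) + (2548/(-2855))/2801 = -33/(1 - 64)² + (2548/(-2855))/2801 = -33/((-63)²) + (2548*(-1/2855))*(1/2801) = -33/3969 - 2548/2855*1/2801 = -33*1/3969 - 2548/7996855 = -11/1323 - 2548/7996855 = -91336409/10579839165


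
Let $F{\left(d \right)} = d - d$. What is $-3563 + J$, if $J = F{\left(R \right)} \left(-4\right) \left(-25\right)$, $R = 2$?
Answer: $-3563$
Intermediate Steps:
$F{\left(d \right)} = 0$
$J = 0$ ($J = 0 \left(-4\right) \left(-25\right) = 0 \left(-25\right) = 0$)
$-3563 + J = -3563 + 0 = -3563$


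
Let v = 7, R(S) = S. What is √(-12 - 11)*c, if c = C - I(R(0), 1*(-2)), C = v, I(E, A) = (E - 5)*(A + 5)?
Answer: 22*I*√23 ≈ 105.51*I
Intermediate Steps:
I(E, A) = (-5 + E)*(5 + A)
C = 7
c = 22 (c = 7 - (-25 - 5*(-2) + 5*0 + (1*(-2))*0) = 7 - (-25 - 5*(-2) + 0 - 2*0) = 7 - (-25 + 10 + 0 + 0) = 7 - 1*(-15) = 7 + 15 = 22)
√(-12 - 11)*c = √(-12 - 11)*22 = √(-23)*22 = (I*√23)*22 = 22*I*√23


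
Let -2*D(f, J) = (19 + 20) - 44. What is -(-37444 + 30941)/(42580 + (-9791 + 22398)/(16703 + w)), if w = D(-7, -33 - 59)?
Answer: 31038819/203237942 ≈ 0.15272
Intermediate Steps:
D(f, J) = 5/2 (D(f, J) = -((19 + 20) - 44)/2 = -(39 - 44)/2 = -½*(-5) = 5/2)
w = 5/2 ≈ 2.5000
-(-37444 + 30941)/(42580 + (-9791 + 22398)/(16703 + w)) = -(-37444 + 30941)/(42580 + (-9791 + 22398)/(16703 + 5/2)) = -(-6503)/(42580 + 12607/(33411/2)) = -(-6503)/(42580 + 12607*(2/33411)) = -(-6503)/(42580 + 3602/4773) = -(-6503)/203237942/4773 = -(-6503)*4773/203237942 = -1*(-31038819/203237942) = 31038819/203237942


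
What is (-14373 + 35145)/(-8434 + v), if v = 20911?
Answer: 6924/4159 ≈ 1.6648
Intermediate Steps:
(-14373 + 35145)/(-8434 + v) = (-14373 + 35145)/(-8434 + 20911) = 20772/12477 = 20772*(1/12477) = 6924/4159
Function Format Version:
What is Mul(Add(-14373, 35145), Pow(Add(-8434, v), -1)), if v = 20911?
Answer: Rational(6924, 4159) ≈ 1.6648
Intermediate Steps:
Mul(Add(-14373, 35145), Pow(Add(-8434, v), -1)) = Mul(Add(-14373, 35145), Pow(Add(-8434, 20911), -1)) = Mul(20772, Pow(12477, -1)) = Mul(20772, Rational(1, 12477)) = Rational(6924, 4159)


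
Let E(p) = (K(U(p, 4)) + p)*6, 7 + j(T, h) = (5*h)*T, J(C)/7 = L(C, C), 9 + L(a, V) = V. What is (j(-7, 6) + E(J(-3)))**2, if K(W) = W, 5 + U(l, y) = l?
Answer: 1575025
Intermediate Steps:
L(a, V) = -9 + V
U(l, y) = -5 + l
J(C) = -63 + 7*C (J(C) = 7*(-9 + C) = -63 + 7*C)
j(T, h) = -7 + 5*T*h (j(T, h) = -7 + (5*h)*T = -7 + 5*T*h)
E(p) = -30 + 12*p (E(p) = ((-5 + p) + p)*6 = (-5 + 2*p)*6 = -30 + 12*p)
(j(-7, 6) + E(J(-3)))**2 = ((-7 + 5*(-7)*6) + (-30 + 12*(-63 + 7*(-3))))**2 = ((-7 - 210) + (-30 + 12*(-63 - 21)))**2 = (-217 + (-30 + 12*(-84)))**2 = (-217 + (-30 - 1008))**2 = (-217 - 1038)**2 = (-1255)**2 = 1575025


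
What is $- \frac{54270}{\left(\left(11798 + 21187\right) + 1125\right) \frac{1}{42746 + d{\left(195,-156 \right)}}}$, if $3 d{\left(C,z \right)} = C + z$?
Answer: $- \frac{25783677}{379} \approx -68031.0$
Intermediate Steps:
$d{\left(C,z \right)} = \frac{C}{3} + \frac{z}{3}$ ($d{\left(C,z \right)} = \frac{C + z}{3} = \frac{C}{3} + \frac{z}{3}$)
$- \frac{54270}{\left(\left(11798 + 21187\right) + 1125\right) \frac{1}{42746 + d{\left(195,-156 \right)}}} = - \frac{54270}{\left(\left(11798 + 21187\right) + 1125\right) \frac{1}{42746 + \left(\frac{1}{3} \cdot 195 + \frac{1}{3} \left(-156\right)\right)}} = - \frac{54270}{\left(32985 + 1125\right) \frac{1}{42746 + \left(65 - 52\right)}} = - \frac{54270}{34110 \frac{1}{42746 + 13}} = - \frac{54270}{34110 \cdot \frac{1}{42759}} = - \frac{54270}{\frac{3790}{4751}} = \left(-54270\right) \frac{4751}{3790} = - \frac{25783677}{379}$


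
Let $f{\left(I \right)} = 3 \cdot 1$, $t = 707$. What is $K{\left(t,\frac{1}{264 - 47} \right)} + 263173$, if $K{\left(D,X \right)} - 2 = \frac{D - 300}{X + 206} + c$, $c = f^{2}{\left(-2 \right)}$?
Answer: $\frac{11765202671}{44703} \approx 2.6319 \cdot 10^{5}$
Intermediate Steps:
$f{\left(I \right)} = 3$
$c = 9$ ($c = 3^{2} = 9$)
$K{\left(D,X \right)} = 11 + \frac{-300 + D}{206 + X}$ ($K{\left(D,X \right)} = 2 + \left(\frac{D - 300}{X + 206} + 9\right) = 2 + \left(\frac{-300 + D}{206 + X} + 9\right) = 2 + \left(9 + \frac{-300 + D}{206 + X}\right) = 11 + \frac{-300 + D}{206 + X}$)
$K{\left(t,\frac{1}{264 - 47} \right)} + 263173 = \frac{1966 + 707 + \frac{11}{264 - 47}}{206 + \frac{1}{264 - 47}} + 263173 = \frac{1966 + 707 + \frac{11}{217}}{206 + \frac{1}{217}} + 263173 = \frac{1966 + 707 + 11 \cdot \frac{1}{217}}{206 + \frac{1}{217}} + 263173 = \frac{1966 + 707 + \frac{11}{217}}{\frac{44703}{217}} + 263173 = \frac{217}{44703} \cdot \frac{580052}{217} + 263173 = \frac{580052}{44703} + 263173 = \frac{11765202671}{44703}$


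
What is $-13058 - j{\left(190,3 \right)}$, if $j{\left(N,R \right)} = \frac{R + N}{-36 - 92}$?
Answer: $- \frac{1671231}{128} \approx -13057.0$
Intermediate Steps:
$j{\left(N,R \right)} = - \frac{N}{128} - \frac{R}{128}$ ($j{\left(N,R \right)} = \frac{N + R}{-128} = \left(N + R\right) \left(- \frac{1}{128}\right) = - \frac{N}{128} - \frac{R}{128}$)
$-13058 - j{\left(190,3 \right)} = -13058 - \left(\left(- \frac{1}{128}\right) 190 - \frac{3}{128}\right) = -13058 - \left(- \frac{95}{64} - \frac{3}{128}\right) = -13058 - - \frac{193}{128} = -13058 + \frac{193}{128} = - \frac{1671231}{128}$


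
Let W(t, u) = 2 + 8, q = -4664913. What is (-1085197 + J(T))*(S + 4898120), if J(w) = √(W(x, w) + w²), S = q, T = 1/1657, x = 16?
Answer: -253075536779 + 233207*√27456491/1657 ≈ -2.5307e+11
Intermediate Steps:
T = 1/1657 ≈ 0.00060350
W(t, u) = 10
S = -4664913
J(w) = √(10 + w²)
(-1085197 + J(T))*(S + 4898120) = (-1085197 + √(10 + (1/1657)²))*(-4664913 + 4898120) = (-1085197 + √(10 + 1/2745649))*233207 = (-1085197 + √(27456491/2745649))*233207 = (-1085197 + √27456491/1657)*233207 = -253075536779 + 233207*√27456491/1657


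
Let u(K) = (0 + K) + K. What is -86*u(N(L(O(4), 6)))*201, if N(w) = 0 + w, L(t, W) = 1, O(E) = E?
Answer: -34572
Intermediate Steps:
N(w) = w
u(K) = 2*K (u(K) = K + K = 2*K)
-86*u(N(L(O(4), 6)))*201 = -172*201 = -34572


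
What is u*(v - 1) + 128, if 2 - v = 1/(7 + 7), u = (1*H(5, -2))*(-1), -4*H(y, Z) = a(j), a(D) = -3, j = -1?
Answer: 7129/56 ≈ 127.30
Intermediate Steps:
H(y, Z) = ¾ (H(y, Z) = -¼*(-3) = ¾)
u = -¾ (u = (1*(¾))*(-1) = (¾)*(-1) = -¾ ≈ -0.75000)
v = 27/14 (v = 2 - 1/(7 + 7) = 2 - 1/14 = 27/14 ≈ 1.9286)
u*(v - 1) + 128 = -3*(27/14 - 1)/4 + 128 = -¾*13/14 + 128 = -39/56 + 128 = 7129/56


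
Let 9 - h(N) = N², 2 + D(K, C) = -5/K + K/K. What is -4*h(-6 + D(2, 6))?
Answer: 325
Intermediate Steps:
D(K, C) = -1 - 5/K (D(K, C) = -2 + (-5/K + K/K) = -2 + (-5/K + 1) = -2 + (1 - 5/K) = -1 - 5/K)
h(N) = 9 - N²
-4*h(-6 + D(2, 6)) = -4*(9 - (-6 + (-5 - 1*2)/2)²) = -4*(9 - (-6 + (-5 - 2)/2)²) = -4*(9 - (-6 + (½)*(-7))²) = -4*(9 - (-6 - 7/2)²) = -4*(9 - (-19/2)²) = -4*(9 - 1*361/4) = -4*(9 - 361/4) = -4*(-325/4) = 325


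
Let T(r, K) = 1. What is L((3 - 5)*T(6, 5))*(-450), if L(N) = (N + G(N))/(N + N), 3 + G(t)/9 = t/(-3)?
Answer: -5175/2 ≈ -2587.5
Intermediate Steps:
G(t) = -27 - 3*t (G(t) = -27 + 9*(t/(-3)) = -27 + 9*(t*(-1/3)) = -27 + 9*(-t/3) = -27 - 3*t)
L(N) = (-27 - 2*N)/(2*N) (L(N) = (N + (-27 - 3*N))/(N + N) = (-27 - 2*N)/((2*N)) = (-27 - 2*N)*(1/(2*N)) = (-27 - 2*N)/(2*N))
L((3 - 5)*T(6, 5))*(-450) = ((-27/2 - (3 - 5))/(((3 - 5)*1)))*(-450) = ((-27/2 - (-2))/((-2*1)))*(-450) = ((-27/2 - 1*(-2))/(-2))*(-450) = -(-27/2 + 2)/2*(-450) = -1/2*(-23/2)*(-450) = (23/4)*(-450) = -5175/2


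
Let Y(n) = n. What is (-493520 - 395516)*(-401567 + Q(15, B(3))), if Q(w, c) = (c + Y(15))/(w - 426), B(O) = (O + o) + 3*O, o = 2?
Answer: 146730116260376/411 ≈ 3.5701e+11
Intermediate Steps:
B(O) = 2 + 4*O (B(O) = (O + 2) + 3*O = (2 + O) + 3*O = 2 + 4*O)
Q(w, c) = (15 + c)/(-426 + w) (Q(w, c) = (c + 15)/(w - 426) = (15 + c)/(-426 + w))
(-493520 - 395516)*(-401567 + Q(15, B(3))) = (-493520 - 395516)*(-401567 + (15 + (2 + 4*3))/(-426 + 15)) = -889036*(-401567 + (15 + (2 + 12))/(-411)) = -889036*(-401567 - (15 + 14)/411) = -889036*(-401567 - 1/411*29) = -889036*(-401567 - 29/411) = -889036*(-165044066/411) = 146730116260376/411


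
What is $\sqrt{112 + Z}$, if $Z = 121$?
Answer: $\sqrt{233} \approx 15.264$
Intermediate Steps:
$\sqrt{112 + Z} = \sqrt{112 + 121} = \sqrt{233}$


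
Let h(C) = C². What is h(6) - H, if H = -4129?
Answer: 4165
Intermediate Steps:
h(6) - H = 6² - 1*(-4129) = 36 + 4129 = 4165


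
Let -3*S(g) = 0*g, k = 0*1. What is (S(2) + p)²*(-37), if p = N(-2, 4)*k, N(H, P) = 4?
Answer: 0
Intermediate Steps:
k = 0
S(g) = 0 (S(g) = -0*g = -⅓*0 = 0)
p = 0 (p = 4*0 = 0)
(S(2) + p)²*(-37) = (0 + 0)²*(-37) = 0²*(-37) = 0*(-37) = 0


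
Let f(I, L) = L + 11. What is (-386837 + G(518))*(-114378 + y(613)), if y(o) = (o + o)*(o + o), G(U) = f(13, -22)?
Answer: -537215043904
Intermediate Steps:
f(I, L) = 11 + L
G(U) = -11 (G(U) = 11 - 22 = -11)
y(o) = 4*o² (y(o) = (2*o)*(2*o) = 4*o²)
(-386837 + G(518))*(-114378 + y(613)) = (-386837 - 11)*(-114378 + 4*613²) = -386848*(-114378 + 4*375769) = -386848*(-114378 + 1503076) = -386848*1388698 = -537215043904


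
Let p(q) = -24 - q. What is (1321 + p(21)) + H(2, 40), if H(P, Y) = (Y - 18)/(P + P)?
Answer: 2563/2 ≈ 1281.5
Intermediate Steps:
H(P, Y) = (-18 + Y)/(2*P) (H(P, Y) = (-18 + Y)/((2*P)) = (-18 + Y)*(1/(2*P)) = (-18 + Y)/(2*P))
(1321 + p(21)) + H(2, 40) = (1321 + (-24 - 1*21)) + (½)*(-18 + 40)/2 = (1321 + (-24 - 21)) + (½)*(½)*22 = (1321 - 45) + 11/2 = 1276 + 11/2 = 2563/2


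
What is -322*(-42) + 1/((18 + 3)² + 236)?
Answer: 9155749/677 ≈ 13524.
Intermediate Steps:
-322*(-42) + 1/((18 + 3)² + 236) = 13524 + 1/(21² + 236) = 13524 + 1/(441 + 236) = 13524 + 1/677 = 9155749/677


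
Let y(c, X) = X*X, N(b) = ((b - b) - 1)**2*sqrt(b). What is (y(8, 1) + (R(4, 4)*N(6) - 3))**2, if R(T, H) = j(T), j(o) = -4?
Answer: 100 + 16*sqrt(6) ≈ 139.19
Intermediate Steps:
N(b) = sqrt(b) (N(b) = (0 - 1)**2*sqrt(b) = (-1)**2*sqrt(b) = 1*sqrt(b) = sqrt(b))
R(T, H) = -4
y(c, X) = X**2
(y(8, 1) + (R(4, 4)*N(6) - 3))**2 = (1**2 + (-4*sqrt(6) - 3))**2 = (1 + (-3 - 4*sqrt(6)))**2 = (-2 - 4*sqrt(6))**2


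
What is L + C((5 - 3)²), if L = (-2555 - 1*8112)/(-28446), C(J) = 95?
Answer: 2713037/28446 ≈ 95.375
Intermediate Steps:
L = 10667/28446 (L = (-2555 - 8112)*(-1/28446) = -10667*(-1/28446) = 10667/28446 ≈ 0.37499)
L + C((5 - 3)²) = 10667/28446 + 95 = 2713037/28446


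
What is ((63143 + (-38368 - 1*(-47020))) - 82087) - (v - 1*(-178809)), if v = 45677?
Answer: -234778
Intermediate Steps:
((63143 + (-38368 - 1*(-47020))) - 82087) - (v - 1*(-178809)) = ((63143 + (-38368 - 1*(-47020))) - 82087) - (45677 - 1*(-178809)) = ((63143 + (-38368 + 47020)) - 82087) - (45677 + 178809) = ((63143 + 8652) - 82087) - 1*224486 = (71795 - 82087) - 224486 = -10292 - 224486 = -234778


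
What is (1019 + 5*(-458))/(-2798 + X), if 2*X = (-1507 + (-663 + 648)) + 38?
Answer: 1271/3540 ≈ 0.35904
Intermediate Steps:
X = -742 (X = ((-1507 + (-663 + 648)) + 38)/2 = ((-1507 - 15) + 38)/2 = (-1522 + 38)/2 = (½)*(-1484) = -742)
(1019 + 5*(-458))/(-2798 + X) = (1019 + 5*(-458))/(-2798 - 742) = (1019 - 2290)/(-3540) = -1271*(-1/3540) = 1271/3540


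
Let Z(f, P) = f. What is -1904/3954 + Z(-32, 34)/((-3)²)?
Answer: -23944/5931 ≈ -4.0371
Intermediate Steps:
-1904/3954 + Z(-32, 34)/((-3)²) = -1904/3954 - 32/((-3)²) = -1904*1/3954 - 32/9 = -952/1977 - 32*⅑ = -952/1977 - 32/9 = -23944/5931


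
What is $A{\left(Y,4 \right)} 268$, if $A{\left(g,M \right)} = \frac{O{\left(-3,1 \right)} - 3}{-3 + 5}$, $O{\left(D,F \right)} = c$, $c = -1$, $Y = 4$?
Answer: $-536$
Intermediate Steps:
$O{\left(D,F \right)} = -1$
$A{\left(g,M \right)} = -2$ ($A{\left(g,M \right)} = \frac{-1 - 3}{-3 + 5} = - \frac{4}{2} = \left(-4\right) \frac{1}{2} = -2$)
$A{\left(Y,4 \right)} 268 = \left(-2\right) 268 = -536$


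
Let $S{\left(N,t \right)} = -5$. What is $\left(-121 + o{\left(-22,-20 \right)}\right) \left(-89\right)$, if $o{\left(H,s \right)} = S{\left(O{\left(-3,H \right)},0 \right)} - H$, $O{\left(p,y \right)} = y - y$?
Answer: $9256$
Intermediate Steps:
$O{\left(p,y \right)} = 0$
$o{\left(H,s \right)} = -5 - H$
$\left(-121 + o{\left(-22,-20 \right)}\right) \left(-89\right) = \left(-121 - -17\right) \left(-89\right) = \left(-121 + \left(-5 + 22\right)\right) \left(-89\right) = \left(-121 + 17\right) \left(-89\right) = \left(-104\right) \left(-89\right) = 9256$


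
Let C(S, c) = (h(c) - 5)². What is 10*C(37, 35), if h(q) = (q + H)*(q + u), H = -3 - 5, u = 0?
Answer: 8836000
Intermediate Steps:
H = -8
h(q) = q*(-8 + q) (h(q) = (q - 8)*(q + 0) = (-8 + q)*q = q*(-8 + q))
C(S, c) = (-5 + c*(-8 + c))² (C(S, c) = (c*(-8 + c) - 5)² = (-5 + c*(-8 + c))²)
10*C(37, 35) = 10*(-5 + 35² - 8*35)² = 10*(-5 + 1225 - 280)² = 10*940² = 10*883600 = 8836000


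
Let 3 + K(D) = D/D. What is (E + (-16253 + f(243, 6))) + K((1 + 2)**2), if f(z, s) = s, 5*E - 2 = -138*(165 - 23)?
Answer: -100839/5 ≈ -20168.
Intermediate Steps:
E = -19594/5 (E = 2/5 + (-138*(165 - 23))/5 = 2/5 + (-138*142)/5 = 2/5 + (1/5)*(-19596) = 2/5 - 19596/5 = -19594/5 ≈ -3918.8)
K(D) = -2 (K(D) = -3 + D/D = -3 + 1 = -2)
(E + (-16253 + f(243, 6))) + K((1 + 2)**2) = (-19594/5 + (-16253 + 6)) - 2 = (-19594/5 - 16247) - 2 = -100829/5 - 2 = -100839/5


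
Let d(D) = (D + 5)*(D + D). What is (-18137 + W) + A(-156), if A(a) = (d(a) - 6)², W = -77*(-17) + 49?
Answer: 2218958457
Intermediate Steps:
d(D) = 2*D*(5 + D) (d(D) = (5 + D)*(2*D) = 2*D*(5 + D))
W = 1358 (W = 1309 + 49 = 1358)
A(a) = (-6 + 2*a*(5 + a))² (A(a) = (2*a*(5 + a) - 6)² = (-6 + 2*a*(5 + a))²)
(-18137 + W) + A(-156) = (-18137 + 1358) + 4*(-3 - 156*(5 - 156))² = -16779 + 4*(-3 - 156*(-151))² = -16779 + 4*(-3 + 23556)² = -16779 + 4*23553² = -16779 + 4*554743809 = -16779 + 2218975236 = 2218958457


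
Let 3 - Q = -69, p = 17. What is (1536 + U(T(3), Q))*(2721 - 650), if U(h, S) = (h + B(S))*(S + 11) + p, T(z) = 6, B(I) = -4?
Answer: 3560049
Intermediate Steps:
Q = 72 (Q = 3 - 1*(-69) = 3 + 69 = 72)
U(h, S) = 17 + (-4 + h)*(11 + S) (U(h, S) = (h - 4)*(S + 11) + 17 = (-4 + h)*(11 + S) + 17 = 17 + (-4 + h)*(11 + S))
(1536 + U(T(3), Q))*(2721 - 650) = (1536 + (-27 - 4*72 + 11*6 + 72*6))*(2721 - 650) = (1536 + (-27 - 288 + 66 + 432))*2071 = (1536 + 183)*2071 = 1719*2071 = 3560049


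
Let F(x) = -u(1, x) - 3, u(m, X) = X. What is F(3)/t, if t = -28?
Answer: 3/14 ≈ 0.21429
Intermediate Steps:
F(x) = -3 - x (F(x) = -x - 3 = -3 - x)
F(3)/t = (-3 - 1*3)/(-28) = (-3 - 3)*(-1/28) = -6*(-1/28) = 3/14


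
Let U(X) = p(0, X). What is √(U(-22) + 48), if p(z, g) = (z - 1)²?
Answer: 7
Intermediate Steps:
p(z, g) = (-1 + z)²
U(X) = 1 (U(X) = (-1 + 0)² = (-1)² = 1)
√(U(-22) + 48) = √(1 + 48) = √49 = 7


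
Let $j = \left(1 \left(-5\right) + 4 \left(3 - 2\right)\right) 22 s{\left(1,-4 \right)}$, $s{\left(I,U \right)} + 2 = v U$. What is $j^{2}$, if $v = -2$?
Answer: $17424$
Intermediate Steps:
$s{\left(I,U \right)} = -2 - 2 U$
$j = -132$ ($j = \left(1 \left(-5\right) + 4 \left(3 - 2\right)\right) 22 \left(-2 - -8\right) = \left(-5 + 4 \cdot 1\right) 22 \left(-2 + 8\right) = \left(-5 + 4\right) 22 \cdot 6 = \left(-1\right) 22 \cdot 6 = \left(-22\right) 6 = -132$)
$j^{2} = \left(-132\right)^{2} = 17424$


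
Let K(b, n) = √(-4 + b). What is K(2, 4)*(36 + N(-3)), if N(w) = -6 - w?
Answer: 33*I*√2 ≈ 46.669*I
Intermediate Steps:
K(2, 4)*(36 + N(-3)) = √(-4 + 2)*(36 + (-6 - 1*(-3))) = √(-2)*(36 + (-6 + 3)) = (I*√2)*(36 - 3) = (I*√2)*33 = 33*I*√2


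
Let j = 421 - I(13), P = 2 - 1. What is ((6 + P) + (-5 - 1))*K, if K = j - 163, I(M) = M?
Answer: 245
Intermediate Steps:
P = 1
j = 408 (j = 421 - 1*13 = 421 - 13 = 408)
K = 245 (K = 408 - 163 = 245)
((6 + P) + (-5 - 1))*K = ((6 + 1) + (-5 - 1))*245 = (7 - 6)*245 = 1*245 = 245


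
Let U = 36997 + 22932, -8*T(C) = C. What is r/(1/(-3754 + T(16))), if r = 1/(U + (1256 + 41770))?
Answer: -3756/102955 ≈ -0.036482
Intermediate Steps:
T(C) = -C/8
U = 59929
r = 1/102955 (r = 1/(59929 + (1256 + 41770)) = 1/(59929 + 43026) = 1/102955 ≈ 9.7130e-6)
r/(1/(-3754 + T(16))) = 1/(102955*(1/(-3754 - ⅛*16))) = 1/(102955*(1/(-3754 - 2))) = 1/(102955*(1/(-3756))) = 1/(102955*(-1/3756)) = (1/102955)*(-3756) = -3756/102955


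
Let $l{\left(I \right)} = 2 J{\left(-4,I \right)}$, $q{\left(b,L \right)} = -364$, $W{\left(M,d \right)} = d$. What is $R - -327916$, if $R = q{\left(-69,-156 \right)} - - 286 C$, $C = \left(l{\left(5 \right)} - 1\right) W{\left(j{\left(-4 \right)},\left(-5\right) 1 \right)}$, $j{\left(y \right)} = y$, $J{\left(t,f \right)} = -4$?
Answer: $340422$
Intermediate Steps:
$l{\left(I \right)} = -8$ ($l{\left(I \right)} = 2 \left(-4\right) = -8$)
$C = 45$ ($C = \left(-8 - 1\right) \left(\left(-5\right) 1\right) = \left(-9\right) \left(-5\right) = 45$)
$R = 12506$ ($R = -364 - \left(-286\right) 45 = -364 - -12870 = -364 + 12870 = 12506$)
$R - -327916 = 12506 - -327916 = 12506 + 327916 = 340422$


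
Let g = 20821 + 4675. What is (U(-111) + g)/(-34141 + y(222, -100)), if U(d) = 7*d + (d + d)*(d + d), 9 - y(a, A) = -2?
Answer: -74003/34130 ≈ -2.1683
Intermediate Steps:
y(a, A) = 11 (y(a, A) = 9 - 1*(-2) = 9 + 2 = 11)
g = 25496
U(d) = 4*d**2 + 7*d (U(d) = 7*d + (2*d)*(2*d) = 7*d + 4*d**2 = 4*d**2 + 7*d)
(U(-111) + g)/(-34141 + y(222, -100)) = (-111*(7 + 4*(-111)) + 25496)/(-34141 + 11) = (-111*(7 - 444) + 25496)/(-34130) = (-111*(-437) + 25496)*(-1/34130) = (48507 + 25496)*(-1/34130) = 74003*(-1/34130) = -74003/34130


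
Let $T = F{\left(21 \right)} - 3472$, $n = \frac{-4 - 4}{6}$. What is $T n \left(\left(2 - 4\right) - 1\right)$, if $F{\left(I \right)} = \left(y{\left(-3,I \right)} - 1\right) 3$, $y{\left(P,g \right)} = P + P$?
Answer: $-13972$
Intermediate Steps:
$y{\left(P,g \right)} = 2 P$
$F{\left(I \right)} = -21$ ($F{\left(I \right)} = \left(2 \left(-3\right) - 1\right) 3 = \left(-6 - 1\right) 3 = \left(-7\right) 3 = -21$)
$n = - \frac{4}{3}$ ($n = \left(-4 - 4\right) \frac{1}{6} = \left(-8\right) \frac{1}{6} = - \frac{4}{3} \approx -1.3333$)
$T = -3493$ ($T = -21 - 3472 = -3493$)
$T n \left(\left(2 - 4\right) - 1\right) = - 3493 \left(- \frac{4 \left(\left(2 - 4\right) - 1\right)}{3}\right) = - 3493 \left(- \frac{4 \left(-2 - 1\right)}{3}\right) = - 3493 \left(\left(- \frac{4}{3}\right) \left(-3\right)\right) = \left(-3493\right) 4 = -13972$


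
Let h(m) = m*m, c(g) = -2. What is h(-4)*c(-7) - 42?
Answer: -74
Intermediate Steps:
h(m) = m²
h(-4)*c(-7) - 42 = (-4)²*(-2) - 42 = 16*(-2) - 42 = -32 - 42 = -74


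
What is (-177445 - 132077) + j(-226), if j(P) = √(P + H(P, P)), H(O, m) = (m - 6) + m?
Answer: -309522 + 6*I*√19 ≈ -3.0952e+5 + 26.153*I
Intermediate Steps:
H(O, m) = -6 + 2*m (H(O, m) = (-6 + m) + m = -6 + 2*m)
j(P) = √(-6 + 3*P) (j(P) = √(P + (-6 + 2*P)) = √(-6 + 3*P))
(-177445 - 132077) + j(-226) = (-177445 - 132077) + √(-6 + 3*(-226)) = -309522 + √(-6 - 678) = -309522 + √(-684) = -309522 + 6*I*√19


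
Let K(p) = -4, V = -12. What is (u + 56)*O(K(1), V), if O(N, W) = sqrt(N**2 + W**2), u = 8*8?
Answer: 480*sqrt(10) ≈ 1517.9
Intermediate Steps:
u = 64
(u + 56)*O(K(1), V) = (64 + 56)*sqrt((-4)**2 + (-12)**2) = 120*sqrt(16 + 144) = 120*sqrt(160) = 120*(4*sqrt(10)) = 480*sqrt(10)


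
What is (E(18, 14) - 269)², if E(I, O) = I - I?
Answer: 72361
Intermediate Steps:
E(I, O) = 0
(E(18, 14) - 269)² = (0 - 269)² = (-269)² = 72361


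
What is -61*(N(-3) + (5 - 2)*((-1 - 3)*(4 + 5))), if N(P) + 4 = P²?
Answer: 6283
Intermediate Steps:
N(P) = -4 + P²
-61*(N(-3) + (5 - 2)*((-1 - 3)*(4 + 5))) = -61*((-4 + (-3)²) + (5 - 2)*((-1 - 3)*(4 + 5))) = -61*((-4 + 9) + 3*(-4*9)) = -61*(5 + 3*(-36)) = -61*(5 - 108) = -61*(-103) = 6283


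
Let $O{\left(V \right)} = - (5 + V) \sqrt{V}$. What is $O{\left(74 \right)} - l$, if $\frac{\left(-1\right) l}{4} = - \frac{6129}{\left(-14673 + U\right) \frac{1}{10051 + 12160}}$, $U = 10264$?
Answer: $\frac{544524876}{4409} - 79 \sqrt{74} \approx 1.2282 \cdot 10^{5}$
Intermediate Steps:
$l = - \frac{544524876}{4409}$ ($l = - 4 \left(- \frac{6129}{\left(-14673 + 10264\right) \frac{1}{10051 + 12160}}\right) = - 4 \left(- \frac{6129}{\left(-4409\right) \frac{1}{22211}}\right) = - 4 \left(- \frac{6129}{- \frac{4409}{22211}}\right) = - 4 \left(\left(-6129\right) \left(- \frac{22211}{4409}\right)\right) = \left(-4\right) \frac{136131219}{4409} = - \frac{544524876}{4409} \approx -1.235 \cdot 10^{5}$)
$O{\left(V \right)} = \sqrt{V} \left(-5 - V\right)$ ($O{\left(V \right)} = \left(-5 - V\right) \sqrt{V} = \sqrt{V} \left(-5 - V\right)$)
$O{\left(74 \right)} - l = \sqrt{74} \left(-5 - 74\right) - - \frac{544524876}{4409} = \sqrt{74} \left(-5 - 74\right) + \frac{544524876}{4409} = \sqrt{74} \left(-79\right) + \frac{544524876}{4409} = - 79 \sqrt{74} + \frac{544524876}{4409} = \frac{544524876}{4409} - 79 \sqrt{74}$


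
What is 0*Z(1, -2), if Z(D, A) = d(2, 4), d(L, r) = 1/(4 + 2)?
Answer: 0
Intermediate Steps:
d(L, r) = 1/6
Z(D, A) = 1/6
0*Z(1, -2) = 0*(1/6) = 0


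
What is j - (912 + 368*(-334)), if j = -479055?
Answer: -357055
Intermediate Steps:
j - (912 + 368*(-334)) = -479055 - (912 + 368*(-334)) = -479055 - (912 - 122912) = -479055 - 1*(-122000) = -479055 + 122000 = -357055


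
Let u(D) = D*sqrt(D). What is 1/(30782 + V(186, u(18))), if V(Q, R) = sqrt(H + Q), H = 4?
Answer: 15391/473765667 - sqrt(190)/947531334 ≈ 3.2472e-5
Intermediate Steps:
u(D) = D**(3/2)
V(Q, R) = sqrt(4 + Q)
1/(30782 + V(186, u(18))) = 1/(30782 + sqrt(4 + 186)) = 1/(30782 + sqrt(190))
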